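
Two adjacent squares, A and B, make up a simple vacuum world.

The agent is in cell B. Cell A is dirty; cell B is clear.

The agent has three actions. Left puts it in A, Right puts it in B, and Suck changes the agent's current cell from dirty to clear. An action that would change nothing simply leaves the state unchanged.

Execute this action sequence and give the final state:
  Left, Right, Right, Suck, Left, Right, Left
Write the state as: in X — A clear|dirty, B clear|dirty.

1. Left → in A — A dirty, B clear
2. Right → in B — A dirty, B clear
3. Right → in B — A dirty, B clear
4. Suck → in B — A dirty, B clear
5. Left → in A — A dirty, B clear
6. Right → in B — A dirty, B clear
7. Left → in A — A dirty, B clear

in A — A dirty, B clear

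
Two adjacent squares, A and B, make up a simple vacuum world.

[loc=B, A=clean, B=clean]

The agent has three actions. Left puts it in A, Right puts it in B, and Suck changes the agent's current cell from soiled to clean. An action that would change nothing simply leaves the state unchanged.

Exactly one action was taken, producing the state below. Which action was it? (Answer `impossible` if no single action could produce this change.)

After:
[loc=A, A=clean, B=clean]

try  Left: <A|clean|clean>  ← match
try Right: <B|clean|clean>
try  Suck: <B|clean|clean>

Left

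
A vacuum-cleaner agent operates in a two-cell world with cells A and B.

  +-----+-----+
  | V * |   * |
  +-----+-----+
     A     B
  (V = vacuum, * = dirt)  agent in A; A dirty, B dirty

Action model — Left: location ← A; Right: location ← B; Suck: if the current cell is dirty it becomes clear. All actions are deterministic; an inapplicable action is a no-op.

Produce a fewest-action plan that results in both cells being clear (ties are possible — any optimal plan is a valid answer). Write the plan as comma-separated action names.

Suck, Right, Suck

1. Suck → loc=A A=clear B=dirty
2. Right → loc=B A=clear B=dirty
3. Suck → loc=B A=clear B=clear
min 3: Suck A + move + Suck B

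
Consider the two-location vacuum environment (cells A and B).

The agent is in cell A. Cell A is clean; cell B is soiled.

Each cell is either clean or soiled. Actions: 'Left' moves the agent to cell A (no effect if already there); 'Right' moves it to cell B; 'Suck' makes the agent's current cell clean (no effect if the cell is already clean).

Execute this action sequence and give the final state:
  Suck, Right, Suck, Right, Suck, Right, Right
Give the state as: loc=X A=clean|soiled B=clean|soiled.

loc=B A=clean B=clean

Suck (#1): loc=A A=clean B=soiled
Right (#2): loc=B A=clean B=soiled
Suck (#3): loc=B A=clean B=clean
Right (#4): loc=B A=clean B=clean
Suck (#5): loc=B A=clean B=clean
Right (#6): loc=B A=clean B=clean
Right (#7): loc=B A=clean B=clean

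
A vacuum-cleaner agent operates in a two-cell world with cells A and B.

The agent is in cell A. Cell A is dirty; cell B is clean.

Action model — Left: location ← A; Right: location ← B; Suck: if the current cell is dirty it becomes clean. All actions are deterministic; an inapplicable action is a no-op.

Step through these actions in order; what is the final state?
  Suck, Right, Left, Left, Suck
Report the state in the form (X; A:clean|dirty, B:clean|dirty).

(A; A:clean, B:clean)

Suck (#1): (A; A:clean, B:clean)
Right (#2): (B; A:clean, B:clean)
Left (#3): (A; A:clean, B:clean)
Left (#4): (A; A:clean, B:clean)
Suck (#5): (A; A:clean, B:clean)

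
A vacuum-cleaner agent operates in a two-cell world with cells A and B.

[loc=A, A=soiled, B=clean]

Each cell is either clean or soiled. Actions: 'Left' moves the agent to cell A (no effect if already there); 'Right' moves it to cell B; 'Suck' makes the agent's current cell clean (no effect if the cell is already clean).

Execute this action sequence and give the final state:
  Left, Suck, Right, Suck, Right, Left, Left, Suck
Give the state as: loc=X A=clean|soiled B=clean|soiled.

loc=A A=clean B=clean

t=1 Left ⇒ loc=A A=soiled B=clean
t=2 Suck ⇒ loc=A A=clean B=clean
t=3 Right ⇒ loc=B A=clean B=clean
t=4 Suck ⇒ loc=B A=clean B=clean
t=5 Right ⇒ loc=B A=clean B=clean
t=6 Left ⇒ loc=A A=clean B=clean
t=7 Left ⇒ loc=A A=clean B=clean
t=8 Suck ⇒ loc=A A=clean B=clean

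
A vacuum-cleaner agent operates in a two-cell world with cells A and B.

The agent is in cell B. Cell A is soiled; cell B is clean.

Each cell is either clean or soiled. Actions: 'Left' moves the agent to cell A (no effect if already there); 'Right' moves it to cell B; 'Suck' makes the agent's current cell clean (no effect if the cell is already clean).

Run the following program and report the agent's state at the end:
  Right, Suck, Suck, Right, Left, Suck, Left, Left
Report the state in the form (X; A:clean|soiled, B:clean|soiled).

t=1 Right ⇒ (B; A:soiled, B:clean)
t=2 Suck ⇒ (B; A:soiled, B:clean)
t=3 Suck ⇒ (B; A:soiled, B:clean)
t=4 Right ⇒ (B; A:soiled, B:clean)
t=5 Left ⇒ (A; A:soiled, B:clean)
t=6 Suck ⇒ (A; A:clean, B:clean)
t=7 Left ⇒ (A; A:clean, B:clean)
t=8 Left ⇒ (A; A:clean, B:clean)

(A; A:clean, B:clean)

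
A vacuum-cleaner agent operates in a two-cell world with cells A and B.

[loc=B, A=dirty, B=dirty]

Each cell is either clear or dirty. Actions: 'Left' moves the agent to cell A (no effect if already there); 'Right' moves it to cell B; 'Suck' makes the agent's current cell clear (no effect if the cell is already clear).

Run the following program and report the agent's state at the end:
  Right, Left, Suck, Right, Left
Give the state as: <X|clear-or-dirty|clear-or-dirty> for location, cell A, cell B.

[1] after Right: <B|dirty|dirty>
[2] after Left: <A|dirty|dirty>
[3] after Suck: <A|clear|dirty>
[4] after Right: <B|clear|dirty>
[5] after Left: <A|clear|dirty>

<A|clear|dirty>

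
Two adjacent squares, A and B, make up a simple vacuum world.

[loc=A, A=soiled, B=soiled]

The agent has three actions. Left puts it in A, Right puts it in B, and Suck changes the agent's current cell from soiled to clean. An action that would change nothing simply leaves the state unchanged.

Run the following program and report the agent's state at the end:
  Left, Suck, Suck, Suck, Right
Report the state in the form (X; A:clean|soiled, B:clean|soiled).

t=1 Left ⇒ (A; A:soiled, B:soiled)
t=2 Suck ⇒ (A; A:clean, B:soiled)
t=3 Suck ⇒ (A; A:clean, B:soiled)
t=4 Suck ⇒ (A; A:clean, B:soiled)
t=5 Right ⇒ (B; A:clean, B:soiled)

(B; A:clean, B:soiled)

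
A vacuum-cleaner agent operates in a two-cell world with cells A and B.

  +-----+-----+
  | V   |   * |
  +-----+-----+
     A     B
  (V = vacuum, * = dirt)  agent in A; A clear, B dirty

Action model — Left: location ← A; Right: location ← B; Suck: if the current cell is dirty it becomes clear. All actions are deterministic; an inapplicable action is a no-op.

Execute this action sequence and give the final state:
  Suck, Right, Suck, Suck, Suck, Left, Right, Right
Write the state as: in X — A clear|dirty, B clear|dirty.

[1] after Suck: in A — A clear, B dirty
[2] after Right: in B — A clear, B dirty
[3] after Suck: in B — A clear, B clear
[4] after Suck: in B — A clear, B clear
[5] after Suck: in B — A clear, B clear
[6] after Left: in A — A clear, B clear
[7] after Right: in B — A clear, B clear
[8] after Right: in B — A clear, B clear

in B — A clear, B clear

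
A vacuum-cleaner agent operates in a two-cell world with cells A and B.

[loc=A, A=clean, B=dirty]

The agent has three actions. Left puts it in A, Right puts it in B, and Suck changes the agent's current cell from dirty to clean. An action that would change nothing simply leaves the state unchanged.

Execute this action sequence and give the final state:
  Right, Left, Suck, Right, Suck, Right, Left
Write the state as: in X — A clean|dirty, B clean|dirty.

in A — A clean, B clean

Right (#1): in B — A clean, B dirty
Left (#2): in A — A clean, B dirty
Suck (#3): in A — A clean, B dirty
Right (#4): in B — A clean, B dirty
Suck (#5): in B — A clean, B clean
Right (#6): in B — A clean, B clean
Left (#7): in A — A clean, B clean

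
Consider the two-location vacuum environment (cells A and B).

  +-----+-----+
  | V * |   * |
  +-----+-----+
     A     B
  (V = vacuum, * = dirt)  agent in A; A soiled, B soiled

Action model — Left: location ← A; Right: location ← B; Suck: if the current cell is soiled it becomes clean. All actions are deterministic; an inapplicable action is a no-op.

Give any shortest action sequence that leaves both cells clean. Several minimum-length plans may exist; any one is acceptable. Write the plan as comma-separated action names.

Suck, Right, Suck

[1] after Suck: <A|clean|soiled>
[2] after Right: <B|clean|soiled>
[3] after Suck: <B|clean|clean>
min 3: Suck A + move + Suck B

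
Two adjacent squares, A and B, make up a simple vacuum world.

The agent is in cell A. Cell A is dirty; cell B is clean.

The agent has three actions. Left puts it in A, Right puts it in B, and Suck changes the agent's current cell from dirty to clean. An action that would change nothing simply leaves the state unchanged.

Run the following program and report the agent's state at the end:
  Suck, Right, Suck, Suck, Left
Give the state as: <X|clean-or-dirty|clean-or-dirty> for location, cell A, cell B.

Suck (#1): <A|clean|clean>
Right (#2): <B|clean|clean>
Suck (#3): <B|clean|clean>
Suck (#4): <B|clean|clean>
Left (#5): <A|clean|clean>

<A|clean|clean>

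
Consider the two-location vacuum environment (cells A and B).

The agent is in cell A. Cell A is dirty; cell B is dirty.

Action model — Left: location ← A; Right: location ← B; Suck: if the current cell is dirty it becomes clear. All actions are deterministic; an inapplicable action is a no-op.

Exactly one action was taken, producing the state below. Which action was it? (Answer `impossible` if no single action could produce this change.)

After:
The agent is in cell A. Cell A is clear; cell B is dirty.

try  Left: loc=A A=dirty B=dirty
try Right: loc=B A=dirty B=dirty
try  Suck: loc=A A=clear B=dirty  ← match

Suck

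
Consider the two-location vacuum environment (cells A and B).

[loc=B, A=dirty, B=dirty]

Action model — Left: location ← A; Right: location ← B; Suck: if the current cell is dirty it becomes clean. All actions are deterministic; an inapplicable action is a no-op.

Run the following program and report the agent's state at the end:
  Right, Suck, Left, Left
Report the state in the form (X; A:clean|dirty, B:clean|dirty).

[1] after Right: (B; A:dirty, B:dirty)
[2] after Suck: (B; A:dirty, B:clean)
[3] after Left: (A; A:dirty, B:clean)
[4] after Left: (A; A:dirty, B:clean)

(A; A:dirty, B:clean)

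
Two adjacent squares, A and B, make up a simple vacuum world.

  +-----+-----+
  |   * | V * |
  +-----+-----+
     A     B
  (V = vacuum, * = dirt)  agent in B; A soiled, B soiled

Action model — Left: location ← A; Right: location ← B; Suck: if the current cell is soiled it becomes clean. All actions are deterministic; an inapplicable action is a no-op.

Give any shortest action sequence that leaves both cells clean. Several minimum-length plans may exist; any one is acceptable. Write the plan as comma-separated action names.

Suck, Left, Suck

t=1 Suck ⇒ <B|soiled|clean>
t=2 Left ⇒ <A|soiled|clean>
t=3 Suck ⇒ <A|clean|clean>
min 3: Suck B + move + Suck A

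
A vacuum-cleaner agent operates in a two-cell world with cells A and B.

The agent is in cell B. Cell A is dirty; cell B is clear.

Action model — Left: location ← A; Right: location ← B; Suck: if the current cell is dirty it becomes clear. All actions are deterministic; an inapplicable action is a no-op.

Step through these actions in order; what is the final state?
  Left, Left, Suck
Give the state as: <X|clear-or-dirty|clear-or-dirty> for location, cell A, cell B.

step 1/3 (Left): <A|dirty|clear>
step 2/3 (Left): <A|dirty|clear>
step 3/3 (Suck): <A|clear|clear>

<A|clear|clear>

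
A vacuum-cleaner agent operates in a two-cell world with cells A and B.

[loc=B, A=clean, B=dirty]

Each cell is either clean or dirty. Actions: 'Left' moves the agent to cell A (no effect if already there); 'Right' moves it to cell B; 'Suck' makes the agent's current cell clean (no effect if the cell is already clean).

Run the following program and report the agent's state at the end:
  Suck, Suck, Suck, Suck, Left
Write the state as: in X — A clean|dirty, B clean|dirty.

1) do Suck; now in B — A clean, B clean
2) do Suck; now in B — A clean, B clean
3) do Suck; now in B — A clean, B clean
4) do Suck; now in B — A clean, B clean
5) do Left; now in A — A clean, B clean

in A — A clean, B clean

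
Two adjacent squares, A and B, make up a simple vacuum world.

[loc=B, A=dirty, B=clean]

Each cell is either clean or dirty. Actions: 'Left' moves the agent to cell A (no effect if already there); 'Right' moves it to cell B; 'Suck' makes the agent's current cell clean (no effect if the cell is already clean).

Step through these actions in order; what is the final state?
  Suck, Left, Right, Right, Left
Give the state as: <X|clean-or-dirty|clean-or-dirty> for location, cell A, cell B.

<A|dirty|clean>

1. Suck → <B|dirty|clean>
2. Left → <A|dirty|clean>
3. Right → <B|dirty|clean>
4. Right → <B|dirty|clean>
5. Left → <A|dirty|clean>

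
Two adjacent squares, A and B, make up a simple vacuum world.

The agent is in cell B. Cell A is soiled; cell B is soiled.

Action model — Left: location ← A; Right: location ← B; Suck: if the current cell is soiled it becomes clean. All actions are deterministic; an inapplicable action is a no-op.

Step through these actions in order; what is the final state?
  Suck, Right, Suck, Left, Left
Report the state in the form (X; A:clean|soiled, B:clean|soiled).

(A; A:soiled, B:clean)

1) do Suck; now (B; A:soiled, B:clean)
2) do Right; now (B; A:soiled, B:clean)
3) do Suck; now (B; A:soiled, B:clean)
4) do Left; now (A; A:soiled, B:clean)
5) do Left; now (A; A:soiled, B:clean)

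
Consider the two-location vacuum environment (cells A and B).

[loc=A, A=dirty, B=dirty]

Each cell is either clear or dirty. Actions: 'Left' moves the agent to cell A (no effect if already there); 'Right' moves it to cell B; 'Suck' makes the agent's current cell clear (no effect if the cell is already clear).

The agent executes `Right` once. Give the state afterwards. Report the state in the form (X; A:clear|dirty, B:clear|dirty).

(B; A:dirty, B:dirty)

start: (A; A:dirty, B:dirty)
Right (#1): (B; A:dirty, B:dirty)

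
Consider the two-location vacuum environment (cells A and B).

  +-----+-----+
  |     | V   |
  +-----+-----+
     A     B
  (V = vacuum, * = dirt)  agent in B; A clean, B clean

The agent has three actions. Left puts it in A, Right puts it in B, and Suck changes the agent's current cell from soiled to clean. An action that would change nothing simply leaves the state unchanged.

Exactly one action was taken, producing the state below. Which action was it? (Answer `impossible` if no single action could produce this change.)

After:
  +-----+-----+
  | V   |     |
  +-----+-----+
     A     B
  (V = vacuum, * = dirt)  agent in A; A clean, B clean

Left

try  Left: loc=A A=clean B=clean  ← match
try Right: loc=B A=clean B=clean
try  Suck: loc=B A=clean B=clean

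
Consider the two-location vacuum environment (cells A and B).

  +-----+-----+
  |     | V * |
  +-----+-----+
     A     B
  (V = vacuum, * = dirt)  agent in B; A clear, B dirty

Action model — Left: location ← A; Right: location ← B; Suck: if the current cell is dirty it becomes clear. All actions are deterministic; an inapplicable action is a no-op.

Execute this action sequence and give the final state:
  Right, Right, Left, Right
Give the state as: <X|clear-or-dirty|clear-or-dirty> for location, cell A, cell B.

1. Right → <B|clear|dirty>
2. Right → <B|clear|dirty>
3. Left → <A|clear|dirty>
4. Right → <B|clear|dirty>

<B|clear|dirty>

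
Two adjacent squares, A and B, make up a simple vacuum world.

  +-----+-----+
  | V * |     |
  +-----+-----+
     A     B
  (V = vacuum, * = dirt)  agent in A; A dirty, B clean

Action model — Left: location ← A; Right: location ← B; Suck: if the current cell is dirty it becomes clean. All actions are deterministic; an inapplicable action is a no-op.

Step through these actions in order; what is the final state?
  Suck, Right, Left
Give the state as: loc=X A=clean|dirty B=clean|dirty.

loc=A A=clean B=clean

1) do Suck; now loc=A A=clean B=clean
2) do Right; now loc=B A=clean B=clean
3) do Left; now loc=A A=clean B=clean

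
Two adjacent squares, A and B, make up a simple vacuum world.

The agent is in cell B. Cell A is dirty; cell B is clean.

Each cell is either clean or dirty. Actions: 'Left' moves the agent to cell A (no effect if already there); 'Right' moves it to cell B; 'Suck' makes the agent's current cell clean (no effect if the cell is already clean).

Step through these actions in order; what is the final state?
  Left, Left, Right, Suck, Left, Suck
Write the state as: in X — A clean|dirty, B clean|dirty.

t=1 Left ⇒ in A — A dirty, B clean
t=2 Left ⇒ in A — A dirty, B clean
t=3 Right ⇒ in B — A dirty, B clean
t=4 Suck ⇒ in B — A dirty, B clean
t=5 Left ⇒ in A — A dirty, B clean
t=6 Suck ⇒ in A — A clean, B clean

in A — A clean, B clean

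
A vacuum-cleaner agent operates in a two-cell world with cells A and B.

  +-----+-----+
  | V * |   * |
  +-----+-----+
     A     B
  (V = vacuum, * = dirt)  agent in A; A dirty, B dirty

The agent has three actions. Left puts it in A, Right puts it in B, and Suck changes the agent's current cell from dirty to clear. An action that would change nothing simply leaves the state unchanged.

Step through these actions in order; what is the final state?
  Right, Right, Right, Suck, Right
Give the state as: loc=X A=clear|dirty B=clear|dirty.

loc=B A=dirty B=clear

[1] after Right: loc=B A=dirty B=dirty
[2] after Right: loc=B A=dirty B=dirty
[3] after Right: loc=B A=dirty B=dirty
[4] after Suck: loc=B A=dirty B=clear
[5] after Right: loc=B A=dirty B=clear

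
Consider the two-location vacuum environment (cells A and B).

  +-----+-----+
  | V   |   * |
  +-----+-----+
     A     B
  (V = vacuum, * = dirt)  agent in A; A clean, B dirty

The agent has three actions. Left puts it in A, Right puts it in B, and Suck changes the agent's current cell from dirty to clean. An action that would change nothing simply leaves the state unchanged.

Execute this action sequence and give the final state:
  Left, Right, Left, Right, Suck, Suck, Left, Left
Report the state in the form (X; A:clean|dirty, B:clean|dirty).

(A; A:clean, B:clean)

step 1/8 (Left): (A; A:clean, B:dirty)
step 2/8 (Right): (B; A:clean, B:dirty)
step 3/8 (Left): (A; A:clean, B:dirty)
step 4/8 (Right): (B; A:clean, B:dirty)
step 5/8 (Suck): (B; A:clean, B:clean)
step 6/8 (Suck): (B; A:clean, B:clean)
step 7/8 (Left): (A; A:clean, B:clean)
step 8/8 (Left): (A; A:clean, B:clean)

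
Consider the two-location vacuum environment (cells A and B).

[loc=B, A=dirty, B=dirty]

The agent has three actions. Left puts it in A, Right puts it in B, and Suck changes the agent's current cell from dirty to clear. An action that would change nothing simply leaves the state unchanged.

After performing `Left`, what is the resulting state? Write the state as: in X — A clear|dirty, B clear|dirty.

in A — A dirty, B dirty

start: in B — A dirty, B dirty
1. Left → in A — A dirty, B dirty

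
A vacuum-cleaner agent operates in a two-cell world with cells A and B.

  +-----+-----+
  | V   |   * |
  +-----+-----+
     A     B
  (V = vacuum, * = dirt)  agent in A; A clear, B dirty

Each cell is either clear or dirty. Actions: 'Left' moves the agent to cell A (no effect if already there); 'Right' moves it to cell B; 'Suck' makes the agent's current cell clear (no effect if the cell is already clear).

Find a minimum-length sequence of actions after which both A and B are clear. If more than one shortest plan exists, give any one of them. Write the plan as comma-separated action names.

t=1 Right ⇒ in B — A clear, B dirty
t=2 Suck ⇒ in B — A clear, B clear
min 2: go B then Suck

Right, Suck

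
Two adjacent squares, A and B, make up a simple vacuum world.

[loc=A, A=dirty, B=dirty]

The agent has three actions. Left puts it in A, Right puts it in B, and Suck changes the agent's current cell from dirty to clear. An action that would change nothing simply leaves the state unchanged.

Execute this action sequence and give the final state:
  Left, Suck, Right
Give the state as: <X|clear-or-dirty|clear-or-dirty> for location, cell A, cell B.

<B|clear|dirty>

t=1 Left ⇒ <A|dirty|dirty>
t=2 Suck ⇒ <A|clear|dirty>
t=3 Right ⇒ <B|clear|dirty>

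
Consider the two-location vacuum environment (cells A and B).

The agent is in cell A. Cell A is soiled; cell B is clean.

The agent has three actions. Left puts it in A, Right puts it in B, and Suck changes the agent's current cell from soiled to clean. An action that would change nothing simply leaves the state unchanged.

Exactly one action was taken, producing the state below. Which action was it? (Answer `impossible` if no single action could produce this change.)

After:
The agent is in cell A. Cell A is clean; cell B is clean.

Suck

try  Left: in A — A soiled, B clean
try Right: in B — A soiled, B clean
try  Suck: in A — A clean, B clean  ← match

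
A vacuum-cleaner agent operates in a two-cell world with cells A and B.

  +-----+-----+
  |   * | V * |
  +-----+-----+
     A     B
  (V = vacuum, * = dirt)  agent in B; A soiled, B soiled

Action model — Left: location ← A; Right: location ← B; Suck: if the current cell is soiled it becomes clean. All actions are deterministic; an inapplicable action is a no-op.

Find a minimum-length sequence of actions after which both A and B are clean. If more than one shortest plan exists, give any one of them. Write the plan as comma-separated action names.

Suck, Left, Suck

[1] after Suck: <B|soiled|clean>
[2] after Left: <A|soiled|clean>
[3] after Suck: <A|clean|clean>
min 3: Suck B + move + Suck A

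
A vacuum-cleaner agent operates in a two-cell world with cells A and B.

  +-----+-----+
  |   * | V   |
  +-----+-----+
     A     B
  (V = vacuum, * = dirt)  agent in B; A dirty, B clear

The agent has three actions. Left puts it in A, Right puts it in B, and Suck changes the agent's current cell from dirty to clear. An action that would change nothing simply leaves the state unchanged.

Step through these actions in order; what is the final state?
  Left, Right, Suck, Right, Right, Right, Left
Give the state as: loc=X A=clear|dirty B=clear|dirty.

loc=A A=dirty B=clear

t=1 Left ⇒ loc=A A=dirty B=clear
t=2 Right ⇒ loc=B A=dirty B=clear
t=3 Suck ⇒ loc=B A=dirty B=clear
t=4 Right ⇒ loc=B A=dirty B=clear
t=5 Right ⇒ loc=B A=dirty B=clear
t=6 Right ⇒ loc=B A=dirty B=clear
t=7 Left ⇒ loc=A A=dirty B=clear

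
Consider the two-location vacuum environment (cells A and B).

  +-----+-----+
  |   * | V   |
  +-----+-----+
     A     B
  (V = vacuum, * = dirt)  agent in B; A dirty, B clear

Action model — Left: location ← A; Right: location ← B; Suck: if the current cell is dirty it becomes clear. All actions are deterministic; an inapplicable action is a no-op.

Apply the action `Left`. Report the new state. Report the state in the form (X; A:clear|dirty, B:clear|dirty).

start: (B; A:dirty, B:clear)
[1] after Left: (A; A:dirty, B:clear)

(A; A:dirty, B:clear)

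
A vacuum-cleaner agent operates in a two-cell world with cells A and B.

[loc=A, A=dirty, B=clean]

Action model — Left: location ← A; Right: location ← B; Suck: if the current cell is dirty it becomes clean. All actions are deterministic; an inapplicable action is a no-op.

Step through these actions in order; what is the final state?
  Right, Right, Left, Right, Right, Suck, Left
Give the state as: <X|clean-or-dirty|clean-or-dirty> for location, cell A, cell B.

[1] after Right: <B|dirty|clean>
[2] after Right: <B|dirty|clean>
[3] after Left: <A|dirty|clean>
[4] after Right: <B|dirty|clean>
[5] after Right: <B|dirty|clean>
[6] after Suck: <B|dirty|clean>
[7] after Left: <A|dirty|clean>

<A|dirty|clean>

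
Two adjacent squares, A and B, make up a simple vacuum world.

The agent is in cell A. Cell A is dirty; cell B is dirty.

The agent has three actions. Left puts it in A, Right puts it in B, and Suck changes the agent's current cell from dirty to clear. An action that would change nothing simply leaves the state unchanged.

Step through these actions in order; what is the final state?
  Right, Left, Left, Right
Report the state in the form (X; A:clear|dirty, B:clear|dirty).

(B; A:dirty, B:dirty)

1) do Right; now (B; A:dirty, B:dirty)
2) do Left; now (A; A:dirty, B:dirty)
3) do Left; now (A; A:dirty, B:dirty)
4) do Right; now (B; A:dirty, B:dirty)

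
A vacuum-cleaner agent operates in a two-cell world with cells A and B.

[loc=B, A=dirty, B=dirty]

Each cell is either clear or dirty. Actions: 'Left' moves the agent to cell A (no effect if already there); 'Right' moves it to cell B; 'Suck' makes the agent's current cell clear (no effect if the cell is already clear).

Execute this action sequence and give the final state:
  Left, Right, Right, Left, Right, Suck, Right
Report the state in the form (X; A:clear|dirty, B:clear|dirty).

(B; A:dirty, B:clear)

[1] after Left: (A; A:dirty, B:dirty)
[2] after Right: (B; A:dirty, B:dirty)
[3] after Right: (B; A:dirty, B:dirty)
[4] after Left: (A; A:dirty, B:dirty)
[5] after Right: (B; A:dirty, B:dirty)
[6] after Suck: (B; A:dirty, B:clear)
[7] after Right: (B; A:dirty, B:clear)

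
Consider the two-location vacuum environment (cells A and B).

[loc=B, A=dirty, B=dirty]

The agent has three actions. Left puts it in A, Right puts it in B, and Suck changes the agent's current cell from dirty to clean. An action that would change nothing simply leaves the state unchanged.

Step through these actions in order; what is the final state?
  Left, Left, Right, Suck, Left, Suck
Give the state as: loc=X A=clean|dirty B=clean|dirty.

loc=A A=clean B=clean

[1] after Left: loc=A A=dirty B=dirty
[2] after Left: loc=A A=dirty B=dirty
[3] after Right: loc=B A=dirty B=dirty
[4] after Suck: loc=B A=dirty B=clean
[5] after Left: loc=A A=dirty B=clean
[6] after Suck: loc=A A=clean B=clean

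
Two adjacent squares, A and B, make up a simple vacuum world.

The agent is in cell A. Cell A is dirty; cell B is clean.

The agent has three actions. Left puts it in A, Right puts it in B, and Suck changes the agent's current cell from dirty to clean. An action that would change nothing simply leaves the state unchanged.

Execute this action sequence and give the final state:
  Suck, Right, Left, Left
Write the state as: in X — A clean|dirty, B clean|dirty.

in A — A clean, B clean

Suck (#1): in A — A clean, B clean
Right (#2): in B — A clean, B clean
Left (#3): in A — A clean, B clean
Left (#4): in A — A clean, B clean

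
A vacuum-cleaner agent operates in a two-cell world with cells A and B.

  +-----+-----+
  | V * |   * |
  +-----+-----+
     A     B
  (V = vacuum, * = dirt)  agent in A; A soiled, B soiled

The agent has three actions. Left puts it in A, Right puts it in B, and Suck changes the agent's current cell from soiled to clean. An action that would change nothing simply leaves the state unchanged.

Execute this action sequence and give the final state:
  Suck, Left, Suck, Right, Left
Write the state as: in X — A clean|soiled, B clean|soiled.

Suck (#1): in A — A clean, B soiled
Left (#2): in A — A clean, B soiled
Suck (#3): in A — A clean, B soiled
Right (#4): in B — A clean, B soiled
Left (#5): in A — A clean, B soiled

in A — A clean, B soiled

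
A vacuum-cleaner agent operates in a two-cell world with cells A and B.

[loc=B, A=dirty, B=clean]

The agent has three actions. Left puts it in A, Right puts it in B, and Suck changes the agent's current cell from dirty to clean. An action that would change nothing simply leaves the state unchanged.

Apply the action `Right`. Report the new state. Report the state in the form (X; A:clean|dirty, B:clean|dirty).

(B; A:dirty, B:clean)

start: (B; A:dirty, B:clean)
1) do Right; now (B; A:dirty, B:clean)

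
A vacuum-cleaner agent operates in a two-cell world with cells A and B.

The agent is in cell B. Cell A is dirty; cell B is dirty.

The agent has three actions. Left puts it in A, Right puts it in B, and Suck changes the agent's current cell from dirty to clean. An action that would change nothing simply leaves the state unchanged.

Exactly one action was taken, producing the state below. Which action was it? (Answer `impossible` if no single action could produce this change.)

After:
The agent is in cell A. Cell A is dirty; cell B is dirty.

try  Left: loc=A A=dirty B=dirty  ← match
try Right: loc=B A=dirty B=dirty
try  Suck: loc=B A=dirty B=clean

Left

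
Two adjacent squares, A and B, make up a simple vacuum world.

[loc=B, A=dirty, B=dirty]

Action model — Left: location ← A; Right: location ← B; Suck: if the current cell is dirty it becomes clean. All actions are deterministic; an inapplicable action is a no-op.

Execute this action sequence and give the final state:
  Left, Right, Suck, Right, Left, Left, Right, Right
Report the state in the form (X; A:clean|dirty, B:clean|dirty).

(B; A:dirty, B:clean)

1) do Left; now (A; A:dirty, B:dirty)
2) do Right; now (B; A:dirty, B:dirty)
3) do Suck; now (B; A:dirty, B:clean)
4) do Right; now (B; A:dirty, B:clean)
5) do Left; now (A; A:dirty, B:clean)
6) do Left; now (A; A:dirty, B:clean)
7) do Right; now (B; A:dirty, B:clean)
8) do Right; now (B; A:dirty, B:clean)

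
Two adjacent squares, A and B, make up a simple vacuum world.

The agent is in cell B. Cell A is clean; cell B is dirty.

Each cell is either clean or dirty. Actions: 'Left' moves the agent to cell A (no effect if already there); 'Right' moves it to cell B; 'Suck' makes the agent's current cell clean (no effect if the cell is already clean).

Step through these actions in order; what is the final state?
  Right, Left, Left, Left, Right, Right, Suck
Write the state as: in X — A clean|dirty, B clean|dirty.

in B — A clean, B clean

1. Right → in B — A clean, B dirty
2. Left → in A — A clean, B dirty
3. Left → in A — A clean, B dirty
4. Left → in A — A clean, B dirty
5. Right → in B — A clean, B dirty
6. Right → in B — A clean, B dirty
7. Suck → in B — A clean, B clean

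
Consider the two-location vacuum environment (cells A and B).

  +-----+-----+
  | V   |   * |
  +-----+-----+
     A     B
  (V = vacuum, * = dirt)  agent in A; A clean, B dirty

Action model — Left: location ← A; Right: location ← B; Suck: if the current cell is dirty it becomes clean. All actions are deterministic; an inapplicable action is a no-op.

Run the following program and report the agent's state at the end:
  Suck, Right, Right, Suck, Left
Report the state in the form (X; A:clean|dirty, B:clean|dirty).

(A; A:clean, B:clean)

Suck (#1): (A; A:clean, B:dirty)
Right (#2): (B; A:clean, B:dirty)
Right (#3): (B; A:clean, B:dirty)
Suck (#4): (B; A:clean, B:clean)
Left (#5): (A; A:clean, B:clean)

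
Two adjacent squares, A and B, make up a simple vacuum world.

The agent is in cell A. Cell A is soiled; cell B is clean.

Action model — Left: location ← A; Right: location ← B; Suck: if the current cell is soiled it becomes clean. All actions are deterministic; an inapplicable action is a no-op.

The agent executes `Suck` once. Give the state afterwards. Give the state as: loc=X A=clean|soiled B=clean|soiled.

loc=A A=clean B=clean

start: loc=A A=soiled B=clean
Suck (#1): loc=A A=clean B=clean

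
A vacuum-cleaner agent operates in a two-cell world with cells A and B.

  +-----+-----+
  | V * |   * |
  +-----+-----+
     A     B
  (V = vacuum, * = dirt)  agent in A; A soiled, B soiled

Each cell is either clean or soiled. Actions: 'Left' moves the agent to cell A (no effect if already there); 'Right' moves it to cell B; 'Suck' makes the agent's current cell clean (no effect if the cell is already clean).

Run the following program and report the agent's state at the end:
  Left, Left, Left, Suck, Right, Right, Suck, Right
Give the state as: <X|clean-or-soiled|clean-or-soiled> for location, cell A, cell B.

Left (#1): <A|soiled|soiled>
Left (#2): <A|soiled|soiled>
Left (#3): <A|soiled|soiled>
Suck (#4): <A|clean|soiled>
Right (#5): <B|clean|soiled>
Right (#6): <B|clean|soiled>
Suck (#7): <B|clean|clean>
Right (#8): <B|clean|clean>

<B|clean|clean>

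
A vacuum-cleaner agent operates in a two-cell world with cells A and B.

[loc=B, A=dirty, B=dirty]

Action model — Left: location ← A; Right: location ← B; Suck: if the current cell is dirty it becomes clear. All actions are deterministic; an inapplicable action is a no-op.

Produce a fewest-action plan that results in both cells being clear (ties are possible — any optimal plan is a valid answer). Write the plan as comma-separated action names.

t=1 Suck ⇒ (B; A:dirty, B:clear)
t=2 Left ⇒ (A; A:dirty, B:clear)
t=3 Suck ⇒ (A; A:clear, B:clear)
min 3: Suck B + move + Suck A

Suck, Left, Suck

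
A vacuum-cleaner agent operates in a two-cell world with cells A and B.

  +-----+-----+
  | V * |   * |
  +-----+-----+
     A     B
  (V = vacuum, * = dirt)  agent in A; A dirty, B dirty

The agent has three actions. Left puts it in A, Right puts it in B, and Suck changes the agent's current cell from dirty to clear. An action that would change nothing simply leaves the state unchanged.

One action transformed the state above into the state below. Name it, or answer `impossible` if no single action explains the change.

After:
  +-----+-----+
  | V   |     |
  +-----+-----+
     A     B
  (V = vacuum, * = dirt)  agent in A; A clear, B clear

try  Left: in A — A dirty, B dirty
try Right: in B — A dirty, B dirty
try  Suck: in A — A clear, B dirty
no single action produces the after-state

impossible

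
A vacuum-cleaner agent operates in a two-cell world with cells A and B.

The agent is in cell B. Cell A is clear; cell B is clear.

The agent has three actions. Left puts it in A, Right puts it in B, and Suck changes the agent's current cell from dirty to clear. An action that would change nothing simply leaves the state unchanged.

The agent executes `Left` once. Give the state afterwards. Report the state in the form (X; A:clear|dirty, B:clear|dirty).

(A; A:clear, B:clear)

start: (B; A:clear, B:clear)
1. Left → (A; A:clear, B:clear)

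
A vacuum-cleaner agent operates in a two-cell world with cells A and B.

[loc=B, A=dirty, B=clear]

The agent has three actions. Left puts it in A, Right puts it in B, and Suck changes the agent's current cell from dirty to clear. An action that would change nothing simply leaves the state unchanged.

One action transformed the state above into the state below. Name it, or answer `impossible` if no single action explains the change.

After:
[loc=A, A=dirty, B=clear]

try  Left: in A — A dirty, B clear  ← match
try Right: in B — A dirty, B clear
try  Suck: in B — A dirty, B clear

Left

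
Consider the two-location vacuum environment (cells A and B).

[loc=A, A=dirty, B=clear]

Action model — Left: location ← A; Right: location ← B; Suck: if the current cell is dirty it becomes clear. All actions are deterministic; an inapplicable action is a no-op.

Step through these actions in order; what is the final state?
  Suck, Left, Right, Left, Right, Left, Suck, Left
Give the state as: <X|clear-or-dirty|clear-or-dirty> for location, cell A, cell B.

1. Suck → <A|clear|clear>
2. Left → <A|clear|clear>
3. Right → <B|clear|clear>
4. Left → <A|clear|clear>
5. Right → <B|clear|clear>
6. Left → <A|clear|clear>
7. Suck → <A|clear|clear>
8. Left → <A|clear|clear>

<A|clear|clear>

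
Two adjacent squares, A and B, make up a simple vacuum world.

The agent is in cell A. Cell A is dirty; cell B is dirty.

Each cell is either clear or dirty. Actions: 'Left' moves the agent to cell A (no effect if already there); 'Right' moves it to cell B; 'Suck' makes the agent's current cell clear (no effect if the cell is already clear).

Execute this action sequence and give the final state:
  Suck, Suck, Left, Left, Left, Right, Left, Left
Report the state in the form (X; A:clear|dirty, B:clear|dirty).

1) do Suck; now (A; A:clear, B:dirty)
2) do Suck; now (A; A:clear, B:dirty)
3) do Left; now (A; A:clear, B:dirty)
4) do Left; now (A; A:clear, B:dirty)
5) do Left; now (A; A:clear, B:dirty)
6) do Right; now (B; A:clear, B:dirty)
7) do Left; now (A; A:clear, B:dirty)
8) do Left; now (A; A:clear, B:dirty)

(A; A:clear, B:dirty)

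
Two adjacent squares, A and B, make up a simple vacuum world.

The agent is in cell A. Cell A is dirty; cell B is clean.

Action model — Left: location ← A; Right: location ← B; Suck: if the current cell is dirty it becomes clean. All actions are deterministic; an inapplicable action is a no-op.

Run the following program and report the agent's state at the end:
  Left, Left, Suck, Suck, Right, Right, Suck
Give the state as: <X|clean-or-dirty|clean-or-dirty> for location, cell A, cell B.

<B|clean|clean>

1. Left → <A|dirty|clean>
2. Left → <A|dirty|clean>
3. Suck → <A|clean|clean>
4. Suck → <A|clean|clean>
5. Right → <B|clean|clean>
6. Right → <B|clean|clean>
7. Suck → <B|clean|clean>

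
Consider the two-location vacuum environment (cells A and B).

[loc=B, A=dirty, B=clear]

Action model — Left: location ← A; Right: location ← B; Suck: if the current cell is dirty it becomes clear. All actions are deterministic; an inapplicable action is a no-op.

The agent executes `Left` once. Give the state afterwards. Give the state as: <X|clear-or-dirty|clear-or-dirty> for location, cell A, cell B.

<A|dirty|clear>

start: <B|dirty|clear>
t=1 Left ⇒ <A|dirty|clear>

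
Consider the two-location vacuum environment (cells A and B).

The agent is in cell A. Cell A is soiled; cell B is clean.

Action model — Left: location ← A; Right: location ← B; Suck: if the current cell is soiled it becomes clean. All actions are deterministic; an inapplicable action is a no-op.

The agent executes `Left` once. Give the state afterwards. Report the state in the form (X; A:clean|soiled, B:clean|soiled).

(A; A:soiled, B:clean)

start: (A; A:soiled, B:clean)
t=1 Left ⇒ (A; A:soiled, B:clean)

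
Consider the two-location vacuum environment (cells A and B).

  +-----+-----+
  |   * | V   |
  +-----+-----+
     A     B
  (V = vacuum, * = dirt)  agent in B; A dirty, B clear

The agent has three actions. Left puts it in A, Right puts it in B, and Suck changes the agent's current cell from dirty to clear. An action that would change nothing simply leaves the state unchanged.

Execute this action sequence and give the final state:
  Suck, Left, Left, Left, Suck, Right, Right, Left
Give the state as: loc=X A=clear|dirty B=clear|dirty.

1. Suck → loc=B A=dirty B=clear
2. Left → loc=A A=dirty B=clear
3. Left → loc=A A=dirty B=clear
4. Left → loc=A A=dirty B=clear
5. Suck → loc=A A=clear B=clear
6. Right → loc=B A=clear B=clear
7. Right → loc=B A=clear B=clear
8. Left → loc=A A=clear B=clear

loc=A A=clear B=clear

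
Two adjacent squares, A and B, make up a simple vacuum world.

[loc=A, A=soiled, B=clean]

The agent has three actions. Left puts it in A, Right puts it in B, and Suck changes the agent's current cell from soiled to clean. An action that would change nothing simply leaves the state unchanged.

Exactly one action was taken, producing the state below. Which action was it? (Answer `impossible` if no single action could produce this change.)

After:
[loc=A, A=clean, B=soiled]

impossible

try  Left: in A — A soiled, B clean
try Right: in B — A soiled, B clean
try  Suck: in A — A clean, B clean
no single action produces the after-state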